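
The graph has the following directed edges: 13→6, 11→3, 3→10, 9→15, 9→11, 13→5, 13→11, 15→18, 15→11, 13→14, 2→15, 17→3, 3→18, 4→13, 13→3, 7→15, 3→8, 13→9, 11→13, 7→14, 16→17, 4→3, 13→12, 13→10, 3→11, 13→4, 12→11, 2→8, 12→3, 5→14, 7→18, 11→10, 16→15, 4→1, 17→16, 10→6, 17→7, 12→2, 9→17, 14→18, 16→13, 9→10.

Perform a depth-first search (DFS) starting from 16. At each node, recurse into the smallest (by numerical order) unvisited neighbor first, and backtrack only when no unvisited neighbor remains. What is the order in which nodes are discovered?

Visit 16
16 → 13
13 → 3
3 → 8
3 → 10
10 → 6
3 → 11
3 → 18
13 → 4
4 → 1
13 → 5
5 → 14
13 → 9
9 → 15
9 → 17
17 → 7
13 → 12
12 → 2

16 -> 13 -> 3 -> 8 -> 10 -> 6 -> 11 -> 18 -> 4 -> 1 -> 5 -> 14 -> 9 -> 15 -> 17 -> 7 -> 12 -> 2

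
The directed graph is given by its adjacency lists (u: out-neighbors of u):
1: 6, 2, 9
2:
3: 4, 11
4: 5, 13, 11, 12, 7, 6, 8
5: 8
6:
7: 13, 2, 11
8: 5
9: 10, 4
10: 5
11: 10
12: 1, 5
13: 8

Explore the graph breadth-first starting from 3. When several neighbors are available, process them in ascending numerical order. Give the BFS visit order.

3 → 4 → 11 → 5 → 6 → 7 → 8 → 12 → 13 → 10 → 2 → 1 → 9

Visit 3; enqueue 4, 11 → queue [4, 11]
Visit 4; enqueue 5, 6, 7, 8, 12, 13 → queue [11, 5, 6, 7, 8, 12, 13]
Visit 11; enqueue 10 → queue [5, 6, 7, 8, 12, 13, 10]
Visit 5 → queue [6, 7, 8, 12, 13, 10]
Visit 6 → queue [7, 8, 12, 13, 10]
Visit 7; enqueue 2 → queue [8, 12, 13, 10, 2]
Visit 8 → queue [12, 13, 10, 2]
Visit 12; enqueue 1 → queue [13, 10, 2, 1]
Visit 13 → queue [10, 2, 1]
Visit 10 → queue [2, 1]
Visit 2 → queue [1]
Visit 1; enqueue 9 → queue [9]
Visit 9 → queue []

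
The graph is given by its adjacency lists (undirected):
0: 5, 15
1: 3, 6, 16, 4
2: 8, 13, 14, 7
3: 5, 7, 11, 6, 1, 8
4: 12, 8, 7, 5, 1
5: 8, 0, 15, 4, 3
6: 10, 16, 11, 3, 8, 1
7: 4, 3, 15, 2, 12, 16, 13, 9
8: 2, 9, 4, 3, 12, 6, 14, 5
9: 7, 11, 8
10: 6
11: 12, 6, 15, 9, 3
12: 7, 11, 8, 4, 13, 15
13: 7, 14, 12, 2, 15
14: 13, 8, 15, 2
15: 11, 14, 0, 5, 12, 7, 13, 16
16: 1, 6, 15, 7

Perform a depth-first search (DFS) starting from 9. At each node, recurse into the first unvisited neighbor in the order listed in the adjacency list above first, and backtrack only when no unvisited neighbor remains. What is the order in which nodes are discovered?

9 → 7 → 4 → 12 → 11 → 6 → 10 → 16 → 1 → 3 → 5 → 8 → 2 → 13 → 14 → 15 → 0

Visit 9
9 → 7
7 → 4
4 → 12
12 → 11
11 → 6
6 → 10
6 → 16
16 → 1
1 → 3
3 → 5
5 → 8
8 → 2
2 → 13
13 → 14
14 → 15
15 → 0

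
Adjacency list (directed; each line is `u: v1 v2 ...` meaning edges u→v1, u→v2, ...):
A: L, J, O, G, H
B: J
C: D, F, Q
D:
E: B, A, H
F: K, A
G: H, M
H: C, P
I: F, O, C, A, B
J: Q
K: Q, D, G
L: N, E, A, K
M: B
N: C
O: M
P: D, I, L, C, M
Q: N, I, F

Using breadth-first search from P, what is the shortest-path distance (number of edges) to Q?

Level 0: P
Level 1: C, D, I, L, M
Level 2: A, B, E, F, K, N, O, Q
Level 3: G, H, J
Q first appears at level 2.

2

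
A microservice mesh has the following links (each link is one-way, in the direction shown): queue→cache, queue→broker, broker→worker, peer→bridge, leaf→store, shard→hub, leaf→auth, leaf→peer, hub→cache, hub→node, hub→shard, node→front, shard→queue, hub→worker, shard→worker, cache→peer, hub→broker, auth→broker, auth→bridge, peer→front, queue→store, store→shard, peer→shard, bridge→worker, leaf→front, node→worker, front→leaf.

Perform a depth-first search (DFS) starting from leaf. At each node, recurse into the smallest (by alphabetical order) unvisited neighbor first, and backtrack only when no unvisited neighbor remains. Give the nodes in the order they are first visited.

Visit leaf
leaf → auth
auth → bridge
bridge → worker
auth → broker
leaf → front
leaf → peer
peer → shard
shard → hub
hub → cache
hub → node
shard → queue
queue → store

leaf auth bridge worker broker front peer shard hub cache node queue store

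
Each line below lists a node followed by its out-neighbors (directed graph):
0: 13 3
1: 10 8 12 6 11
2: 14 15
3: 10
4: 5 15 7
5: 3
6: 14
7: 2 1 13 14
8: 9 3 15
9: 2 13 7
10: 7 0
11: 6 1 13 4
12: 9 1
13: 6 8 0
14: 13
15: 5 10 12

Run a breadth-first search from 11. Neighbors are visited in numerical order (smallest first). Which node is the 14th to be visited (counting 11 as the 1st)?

3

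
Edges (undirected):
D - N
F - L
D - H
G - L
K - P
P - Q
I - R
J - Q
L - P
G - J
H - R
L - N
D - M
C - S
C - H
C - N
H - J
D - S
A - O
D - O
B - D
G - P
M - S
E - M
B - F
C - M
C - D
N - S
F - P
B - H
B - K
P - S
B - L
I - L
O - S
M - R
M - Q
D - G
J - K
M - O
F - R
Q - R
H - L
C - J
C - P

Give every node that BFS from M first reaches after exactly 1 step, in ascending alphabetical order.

Level 0: M
Level 1: C, D, E, O, Q, R, S
Level 2: A, B, F, G, H, I, J, N, P
Level 3: K, L

C, D, E, O, Q, R, S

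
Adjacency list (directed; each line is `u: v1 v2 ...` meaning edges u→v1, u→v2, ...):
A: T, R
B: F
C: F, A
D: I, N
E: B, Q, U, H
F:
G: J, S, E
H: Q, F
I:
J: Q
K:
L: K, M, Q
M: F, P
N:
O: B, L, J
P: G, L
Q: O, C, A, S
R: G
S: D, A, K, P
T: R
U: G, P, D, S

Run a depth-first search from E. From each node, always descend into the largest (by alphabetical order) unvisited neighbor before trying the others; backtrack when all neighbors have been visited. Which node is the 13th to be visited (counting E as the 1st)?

Visit E
E → U
U → S
S → P
P → L
L → Q
Q → O
O → J
O → B
B → F
Q → C
C → A
A → T
T → R
R → G
L → M
L → K
S → D
D → N
D → I
E → H

Visit order: E, U, S, P, L, Q, O, J, B, F, C, A, T, R, G, M, K, D, N, I, H

T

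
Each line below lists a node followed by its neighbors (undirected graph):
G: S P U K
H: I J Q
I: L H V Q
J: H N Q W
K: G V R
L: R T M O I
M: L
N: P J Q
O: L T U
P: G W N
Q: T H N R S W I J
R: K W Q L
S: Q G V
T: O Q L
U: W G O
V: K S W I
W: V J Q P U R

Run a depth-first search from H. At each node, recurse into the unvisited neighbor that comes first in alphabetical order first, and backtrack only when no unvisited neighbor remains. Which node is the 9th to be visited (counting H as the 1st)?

Visit H
H → I
I → L
L → M
L → O
O → T
T → Q
Q → J
J → N
N → P
P → G
G → K
K → R
R → W
W → U
W → V
V → S

Visit order: H, I, L, M, O, T, Q, J, N, P, G, K, R, W, U, V, S

N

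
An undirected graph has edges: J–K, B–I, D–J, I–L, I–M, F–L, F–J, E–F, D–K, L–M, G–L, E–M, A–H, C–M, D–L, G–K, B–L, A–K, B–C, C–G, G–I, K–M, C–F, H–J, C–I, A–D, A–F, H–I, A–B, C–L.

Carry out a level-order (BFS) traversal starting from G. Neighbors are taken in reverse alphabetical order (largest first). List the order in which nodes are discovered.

Visit G; enqueue L, K, I, C → queue [L, K, I, C]
Visit L; enqueue M, F, D, B → queue [K, I, C, M, F, D, B]
Visit K; enqueue J, A → queue [I, C, M, F, D, B, J, A]
Visit I; enqueue H → queue [C, M, F, D, B, J, A, H]
Visit C → queue [M, F, D, B, J, A, H]
Visit M; enqueue E → queue [F, D, B, J, A, H, E]
Visit F → queue [D, B, J, A, H, E]
Visit D → queue [B, J, A, H, E]
Visit B → queue [J, A, H, E]
Visit J → queue [A, H, E]
Visit A → queue [H, E]
Visit H → queue [E]
Visit E → queue []

G L K I C M F D B J A H E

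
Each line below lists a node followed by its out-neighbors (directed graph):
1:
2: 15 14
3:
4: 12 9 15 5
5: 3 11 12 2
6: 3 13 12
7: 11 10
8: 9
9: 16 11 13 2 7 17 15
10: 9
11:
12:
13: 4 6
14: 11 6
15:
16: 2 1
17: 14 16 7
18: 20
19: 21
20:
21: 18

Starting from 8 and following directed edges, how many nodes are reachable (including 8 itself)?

BFS from 8 visits: 8, 9, 16, 11, 13, 2, 7, 17, 15, 1, 4, 6, 14, 10, 12, 5, 3
Reachable nodes: 17 of 21 total.

17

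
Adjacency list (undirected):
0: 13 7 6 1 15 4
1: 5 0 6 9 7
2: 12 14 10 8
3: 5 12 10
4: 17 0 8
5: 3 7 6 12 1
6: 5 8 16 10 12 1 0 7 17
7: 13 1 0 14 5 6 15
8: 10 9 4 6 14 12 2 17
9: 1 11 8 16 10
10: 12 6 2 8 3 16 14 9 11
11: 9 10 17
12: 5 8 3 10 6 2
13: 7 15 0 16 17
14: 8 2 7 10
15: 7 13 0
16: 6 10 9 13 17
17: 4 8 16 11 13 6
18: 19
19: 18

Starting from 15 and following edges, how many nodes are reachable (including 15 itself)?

BFS from 15 visits: 15, 7, 13, 0, 1, 14, 5, 6, 16, 17, 4, 9, 8, 2, 10, 3, 12, 11
Reachable nodes: 18 of 20 total.

18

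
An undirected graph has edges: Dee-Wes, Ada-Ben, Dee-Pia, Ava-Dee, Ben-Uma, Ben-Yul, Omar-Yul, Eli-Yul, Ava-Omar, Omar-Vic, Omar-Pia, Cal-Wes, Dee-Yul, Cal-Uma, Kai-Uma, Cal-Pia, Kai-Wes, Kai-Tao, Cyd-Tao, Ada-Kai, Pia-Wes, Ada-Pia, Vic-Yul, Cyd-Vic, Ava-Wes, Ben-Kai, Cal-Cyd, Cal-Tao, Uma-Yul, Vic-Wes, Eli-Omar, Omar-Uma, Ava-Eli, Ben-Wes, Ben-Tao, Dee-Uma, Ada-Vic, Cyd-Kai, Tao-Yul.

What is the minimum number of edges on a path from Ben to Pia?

Level 0: Ben
Level 1: Ada, Kai, Tao, Uma, Wes, Yul
Level 2: Ava, Cal, Cyd, Dee, Eli, Omar, Pia, Vic
Pia first appears at level 2.

2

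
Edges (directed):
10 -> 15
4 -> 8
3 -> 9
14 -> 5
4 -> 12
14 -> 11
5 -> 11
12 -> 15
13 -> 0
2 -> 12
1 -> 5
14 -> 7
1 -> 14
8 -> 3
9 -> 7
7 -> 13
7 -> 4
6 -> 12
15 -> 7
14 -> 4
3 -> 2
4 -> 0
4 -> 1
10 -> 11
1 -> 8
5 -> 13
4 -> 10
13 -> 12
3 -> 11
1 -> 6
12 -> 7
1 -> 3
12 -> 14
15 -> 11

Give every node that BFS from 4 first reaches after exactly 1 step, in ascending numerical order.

0, 1, 8, 10, 12

Level 0: 4
Level 1: 0, 1, 8, 10, 12
Level 2: 3, 5, 6, 7, 11, 14, 15
Level 3: 2, 9, 13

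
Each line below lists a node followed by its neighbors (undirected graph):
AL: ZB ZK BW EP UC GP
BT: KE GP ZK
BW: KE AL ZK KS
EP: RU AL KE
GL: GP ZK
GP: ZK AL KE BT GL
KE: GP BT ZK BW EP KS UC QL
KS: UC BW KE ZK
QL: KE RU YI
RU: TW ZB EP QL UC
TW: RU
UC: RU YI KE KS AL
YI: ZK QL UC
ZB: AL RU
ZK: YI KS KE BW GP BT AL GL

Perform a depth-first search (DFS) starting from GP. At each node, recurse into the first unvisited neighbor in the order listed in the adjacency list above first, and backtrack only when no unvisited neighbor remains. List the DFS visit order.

GP -> ZK -> YI -> QL -> KE -> BT -> BW -> AL -> ZB -> RU -> TW -> EP -> UC -> KS -> GL

Visit GP
GP → ZK
ZK → YI
YI → QL
QL → KE
KE → BT
KE → BW
BW → AL
AL → ZB
ZB → RU
RU → TW
RU → EP
RU → UC
UC → KS
ZK → GL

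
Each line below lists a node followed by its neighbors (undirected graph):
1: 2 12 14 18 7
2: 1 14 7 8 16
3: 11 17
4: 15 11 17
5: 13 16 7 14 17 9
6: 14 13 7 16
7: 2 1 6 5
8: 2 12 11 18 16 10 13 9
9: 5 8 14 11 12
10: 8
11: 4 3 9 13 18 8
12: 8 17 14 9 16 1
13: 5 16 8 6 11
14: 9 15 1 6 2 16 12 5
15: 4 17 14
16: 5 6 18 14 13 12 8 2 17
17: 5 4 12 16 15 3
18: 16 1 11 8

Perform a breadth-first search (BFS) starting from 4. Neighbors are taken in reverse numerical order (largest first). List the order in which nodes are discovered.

Visit 4; enqueue 17, 15, 11 → queue [17, 15, 11]
Visit 17; enqueue 16, 12, 5, 3 → queue [15, 11, 16, 12, 5, 3]
Visit 15; enqueue 14 → queue [11, 16, 12, 5, 3, 14]
Visit 11; enqueue 18, 13, 9, 8 → queue [16, 12, 5, 3, 14, 18, 13, 9, 8]
Visit 16; enqueue 6, 2 → queue [12, 5, 3, 14, 18, 13, 9, 8, 6, 2]
Visit 12; enqueue 1 → queue [5, 3, 14, 18, 13, 9, 8, 6, 2, 1]
Visit 5; enqueue 7 → queue [3, 14, 18, 13, 9, 8, 6, 2, 1, 7]
Visit 3 → queue [14, 18, 13, 9, 8, 6, 2, 1, 7]
Visit 14 → queue [18, 13, 9, 8, 6, 2, 1, 7]
Visit 18 → queue [13, 9, 8, 6, 2, 1, 7]
Visit 13 → queue [9, 8, 6, 2, 1, 7]
Visit 9 → queue [8, 6, 2, 1, 7]
Visit 8; enqueue 10 → queue [6, 2, 1, 7, 10]
Visit 6 → queue [2, 1, 7, 10]
Visit 2 → queue [1, 7, 10]
Visit 1 → queue [7, 10]
Visit 7 → queue [10]
Visit 10 → queue []

4 → 17 → 15 → 11 → 16 → 12 → 5 → 3 → 14 → 18 → 13 → 9 → 8 → 6 → 2 → 1 → 7 → 10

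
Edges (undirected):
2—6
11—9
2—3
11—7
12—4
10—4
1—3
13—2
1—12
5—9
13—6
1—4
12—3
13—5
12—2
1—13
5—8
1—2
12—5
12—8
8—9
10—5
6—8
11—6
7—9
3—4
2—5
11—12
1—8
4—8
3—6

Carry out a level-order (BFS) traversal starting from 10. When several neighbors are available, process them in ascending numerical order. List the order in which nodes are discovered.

10 4 5 1 3 8 12 2 9 13 6 11 7

Visit 10; enqueue 4, 5 → queue [4, 5]
Visit 4; enqueue 1, 3, 8, 12 → queue [5, 1, 3, 8, 12]
Visit 5; enqueue 2, 9, 13 → queue [1, 3, 8, 12, 2, 9, 13]
Visit 1 → queue [3, 8, 12, 2, 9, 13]
Visit 3; enqueue 6 → queue [8, 12, 2, 9, 13, 6]
Visit 8 → queue [12, 2, 9, 13, 6]
Visit 12; enqueue 11 → queue [2, 9, 13, 6, 11]
Visit 2 → queue [9, 13, 6, 11]
Visit 9; enqueue 7 → queue [13, 6, 11, 7]
Visit 13 → queue [6, 11, 7]
Visit 6 → queue [11, 7]
Visit 11 → queue [7]
Visit 7 → queue []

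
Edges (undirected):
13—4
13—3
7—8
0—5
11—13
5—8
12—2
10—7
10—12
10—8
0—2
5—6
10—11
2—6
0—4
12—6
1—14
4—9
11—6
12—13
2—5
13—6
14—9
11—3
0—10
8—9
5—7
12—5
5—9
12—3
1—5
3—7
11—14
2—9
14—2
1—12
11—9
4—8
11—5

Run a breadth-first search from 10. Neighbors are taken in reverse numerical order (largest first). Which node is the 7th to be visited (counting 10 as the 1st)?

Visit 10; enqueue 12, 11, 8, 7, 0 → queue [12, 11, 8, 7, 0]
Visit 12; enqueue 13, 6, 5, 3, 2, 1 → queue [11, 8, 7, 0, 13, 6, 5, 3, 2, 1]
Visit 11; enqueue 14, 9 → queue [8, 7, 0, 13, 6, 5, 3, 2, 1, 14, 9]
Visit 8; enqueue 4 → queue [7, 0, 13, 6, 5, 3, 2, 1, 14, 9, 4]
Visit 7 → queue [0, 13, 6, 5, 3, 2, 1, 14, 9, 4]
Visit 0 → queue [13, 6, 5, 3, 2, 1, 14, 9, 4]
Visit 13 → queue [6, 5, 3, 2, 1, 14, 9, 4]
Visit 6 → queue [5, 3, 2, 1, 14, 9, 4]
Visit 5 → queue [3, 2, 1, 14, 9, 4]
Visit 3 → queue [2, 1, 14, 9, 4]
Visit 2 → queue [1, 14, 9, 4]
Visit 1 → queue [14, 9, 4]
Visit 14 → queue [9, 4]
Visit 9 → queue [4]
Visit 4 → queue []

Visit order: 10, 12, 11, 8, 7, 0, 13, 6, 5, 3, 2, 1, 14, 9, 4

13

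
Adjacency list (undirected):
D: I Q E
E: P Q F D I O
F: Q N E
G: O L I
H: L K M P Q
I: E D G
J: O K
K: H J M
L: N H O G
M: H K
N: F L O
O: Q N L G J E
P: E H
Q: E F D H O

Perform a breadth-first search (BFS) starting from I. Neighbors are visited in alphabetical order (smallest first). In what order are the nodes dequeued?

I → D → E → G → Q → F → O → P → L → H → N → J → K → M

Visit I; enqueue D, E, G → queue [D, E, G]
Visit D; enqueue Q → queue [E, G, Q]
Visit E; enqueue F, O, P → queue [G, Q, F, O, P]
Visit G; enqueue L → queue [Q, F, O, P, L]
Visit Q; enqueue H → queue [F, O, P, L, H]
Visit F; enqueue N → queue [O, P, L, H, N]
Visit O; enqueue J → queue [P, L, H, N, J]
Visit P → queue [L, H, N, J]
Visit L → queue [H, N, J]
Visit H; enqueue K, M → queue [N, J, K, M]
Visit N → queue [J, K, M]
Visit J → queue [K, M]
Visit K → queue [M]
Visit M → queue []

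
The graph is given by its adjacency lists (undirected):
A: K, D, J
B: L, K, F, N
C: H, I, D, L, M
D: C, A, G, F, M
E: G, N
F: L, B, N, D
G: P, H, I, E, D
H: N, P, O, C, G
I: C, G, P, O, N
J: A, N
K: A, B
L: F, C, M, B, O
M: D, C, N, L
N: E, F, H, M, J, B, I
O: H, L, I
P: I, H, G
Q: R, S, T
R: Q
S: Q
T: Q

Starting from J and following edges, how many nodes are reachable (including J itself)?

16

BFS from J visits: J, A, N, K, D, E, F, H, M, B, I, C, G, L, P, O
Reachable nodes: 16 of 20 total.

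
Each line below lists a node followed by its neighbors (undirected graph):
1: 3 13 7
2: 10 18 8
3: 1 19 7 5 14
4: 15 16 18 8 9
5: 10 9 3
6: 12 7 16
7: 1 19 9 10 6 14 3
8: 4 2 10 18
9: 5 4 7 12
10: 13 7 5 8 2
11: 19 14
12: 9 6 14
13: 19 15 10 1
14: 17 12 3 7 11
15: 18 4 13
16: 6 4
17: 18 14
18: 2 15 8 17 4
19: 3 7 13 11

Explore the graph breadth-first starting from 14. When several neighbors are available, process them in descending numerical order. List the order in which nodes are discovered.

14, 17, 12, 11, 7, 3, 18, 9, 6, 19, 10, 1, 5, 15, 8, 4, 2, 16, 13

Visit 14; enqueue 17, 12, 11, 7, 3 → queue [17, 12, 11, 7, 3]
Visit 17; enqueue 18 → queue [12, 11, 7, 3, 18]
Visit 12; enqueue 9, 6 → queue [11, 7, 3, 18, 9, 6]
Visit 11; enqueue 19 → queue [7, 3, 18, 9, 6, 19]
Visit 7; enqueue 10, 1 → queue [3, 18, 9, 6, 19, 10, 1]
Visit 3; enqueue 5 → queue [18, 9, 6, 19, 10, 1, 5]
Visit 18; enqueue 15, 8, 4, 2 → queue [9, 6, 19, 10, 1, 5, 15, 8, 4, 2]
Visit 9 → queue [6, 19, 10, 1, 5, 15, 8, 4, 2]
Visit 6; enqueue 16 → queue [19, 10, 1, 5, 15, 8, 4, 2, 16]
Visit 19; enqueue 13 → queue [10, 1, 5, 15, 8, 4, 2, 16, 13]
Visit 10 → queue [1, 5, 15, 8, 4, 2, 16, 13]
Visit 1 → queue [5, 15, 8, 4, 2, 16, 13]
Visit 5 → queue [15, 8, 4, 2, 16, 13]
Visit 15 → queue [8, 4, 2, 16, 13]
Visit 8 → queue [4, 2, 16, 13]
Visit 4 → queue [2, 16, 13]
Visit 2 → queue [16, 13]
Visit 16 → queue [13]
Visit 13 → queue []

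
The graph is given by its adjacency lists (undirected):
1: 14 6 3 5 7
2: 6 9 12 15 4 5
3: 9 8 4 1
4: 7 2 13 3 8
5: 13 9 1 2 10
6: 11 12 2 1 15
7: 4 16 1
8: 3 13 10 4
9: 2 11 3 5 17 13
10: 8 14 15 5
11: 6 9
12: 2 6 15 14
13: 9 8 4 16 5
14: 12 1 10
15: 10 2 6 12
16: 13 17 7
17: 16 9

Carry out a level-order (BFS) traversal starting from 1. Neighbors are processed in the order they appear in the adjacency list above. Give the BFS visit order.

1 -> 14 -> 6 -> 3 -> 5 -> 7 -> 12 -> 10 -> 11 -> 2 -> 15 -> 9 -> 8 -> 4 -> 13 -> 16 -> 17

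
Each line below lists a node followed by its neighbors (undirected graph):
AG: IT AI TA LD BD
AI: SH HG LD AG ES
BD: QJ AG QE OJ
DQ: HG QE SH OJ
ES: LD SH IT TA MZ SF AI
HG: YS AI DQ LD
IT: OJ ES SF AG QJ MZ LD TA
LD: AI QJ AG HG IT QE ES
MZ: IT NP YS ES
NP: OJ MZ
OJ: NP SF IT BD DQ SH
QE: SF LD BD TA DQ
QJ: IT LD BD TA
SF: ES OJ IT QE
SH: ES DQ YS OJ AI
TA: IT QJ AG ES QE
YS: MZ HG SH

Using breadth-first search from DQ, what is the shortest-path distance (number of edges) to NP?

2

Level 0: DQ
Level 1: HG, OJ, QE, SH
Level 2: AI, BD, ES, IT, LD, NP, SF, TA, YS
Level 3: AG, MZ, QJ
NP first appears at level 2.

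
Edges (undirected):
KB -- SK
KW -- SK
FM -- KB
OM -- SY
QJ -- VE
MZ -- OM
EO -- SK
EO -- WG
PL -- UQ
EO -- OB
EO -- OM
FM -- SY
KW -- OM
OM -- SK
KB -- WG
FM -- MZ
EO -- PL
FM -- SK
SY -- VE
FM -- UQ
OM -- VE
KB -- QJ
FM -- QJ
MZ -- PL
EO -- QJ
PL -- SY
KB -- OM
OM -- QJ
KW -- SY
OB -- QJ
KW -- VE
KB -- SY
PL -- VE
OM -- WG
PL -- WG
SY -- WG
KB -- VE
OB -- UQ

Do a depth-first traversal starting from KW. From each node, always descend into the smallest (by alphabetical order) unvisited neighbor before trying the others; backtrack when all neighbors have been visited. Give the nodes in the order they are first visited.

KW -> OM -> EO -> OB -> QJ -> FM -> KB -> SK -> SY -> PL -> MZ -> UQ -> VE -> WG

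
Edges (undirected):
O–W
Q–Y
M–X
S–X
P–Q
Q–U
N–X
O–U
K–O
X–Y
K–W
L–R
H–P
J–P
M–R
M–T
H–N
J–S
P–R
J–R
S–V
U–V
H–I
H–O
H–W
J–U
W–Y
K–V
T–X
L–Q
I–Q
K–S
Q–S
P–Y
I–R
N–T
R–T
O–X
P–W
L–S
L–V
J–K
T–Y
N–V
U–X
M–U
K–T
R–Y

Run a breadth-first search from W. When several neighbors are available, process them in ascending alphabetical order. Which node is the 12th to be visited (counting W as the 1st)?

Visit W; enqueue H, K, O, P, Y → queue [H, K, O, P, Y]
Visit H; enqueue I, N → queue [K, O, P, Y, I, N]
Visit K; enqueue J, S, T, V → queue [O, P, Y, I, N, J, S, T, V]
Visit O; enqueue U, X → queue [P, Y, I, N, J, S, T, V, U, X]
Visit P; enqueue Q, R → queue [Y, I, N, J, S, T, V, U, X, Q, R]
Visit Y → queue [I, N, J, S, T, V, U, X, Q, R]
Visit I → queue [N, J, S, T, V, U, X, Q, R]
Visit N → queue [J, S, T, V, U, X, Q, R]
Visit J → queue [S, T, V, U, X, Q, R]
Visit S; enqueue L → queue [T, V, U, X, Q, R, L]
Visit T; enqueue M → queue [V, U, X, Q, R, L, M]
Visit V → queue [U, X, Q, R, L, M]
Visit U → queue [X, Q, R, L, M]
Visit X → queue [Q, R, L, M]
Visit Q → queue [R, L, M]
Visit R → queue [L, M]
Visit L → queue [M]
Visit M → queue []

Visit order: W, H, K, O, P, Y, I, N, J, S, T, V, U, X, Q, R, L, M

V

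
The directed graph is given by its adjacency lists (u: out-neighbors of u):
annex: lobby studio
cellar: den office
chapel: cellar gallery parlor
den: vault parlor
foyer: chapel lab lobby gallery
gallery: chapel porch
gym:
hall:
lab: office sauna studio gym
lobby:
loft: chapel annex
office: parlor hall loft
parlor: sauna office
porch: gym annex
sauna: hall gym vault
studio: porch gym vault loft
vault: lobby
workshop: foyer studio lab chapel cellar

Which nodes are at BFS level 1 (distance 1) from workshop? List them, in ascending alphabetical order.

Level 0: workshop
Level 1: cellar, chapel, foyer, lab, studio
Level 2: den, gallery, gym, lobby, loft, office, parlor, porch, sauna, vault
Level 3: annex, hall

cellar, chapel, foyer, lab, studio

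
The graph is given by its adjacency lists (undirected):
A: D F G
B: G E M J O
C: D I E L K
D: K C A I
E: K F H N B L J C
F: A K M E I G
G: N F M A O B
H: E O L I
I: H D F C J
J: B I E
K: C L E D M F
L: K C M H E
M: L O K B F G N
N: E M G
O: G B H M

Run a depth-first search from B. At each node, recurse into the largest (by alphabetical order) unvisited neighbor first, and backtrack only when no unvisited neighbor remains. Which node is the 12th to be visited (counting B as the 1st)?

Visit B
B → O
O → M
M → N
N → G
G → F
F → K
K → L
L → H
H → I
I → J
J → E
E → C
C → D
D → A

Visit order: B, O, M, N, G, F, K, L, H, I, J, E, C, D, A

E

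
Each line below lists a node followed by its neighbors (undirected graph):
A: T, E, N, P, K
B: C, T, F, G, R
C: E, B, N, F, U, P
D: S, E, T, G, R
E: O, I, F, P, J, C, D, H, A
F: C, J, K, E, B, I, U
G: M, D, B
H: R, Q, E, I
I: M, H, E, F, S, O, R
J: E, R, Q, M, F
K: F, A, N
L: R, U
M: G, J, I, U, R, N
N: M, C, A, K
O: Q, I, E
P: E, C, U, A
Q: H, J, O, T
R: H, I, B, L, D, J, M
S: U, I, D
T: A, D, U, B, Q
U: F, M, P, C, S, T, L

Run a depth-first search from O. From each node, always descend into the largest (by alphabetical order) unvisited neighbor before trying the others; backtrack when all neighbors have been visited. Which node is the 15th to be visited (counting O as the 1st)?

C

Visit O
O → Q
Q → T
T → U
U → S
S → I
I → R
R → M
M → N
N → K
K → F
F → J
J → E
E → P
P → C
C → B
B → G
G → D
P → A
E → H
R → L

Visit order: O, Q, T, U, S, I, R, M, N, K, F, J, E, P, C, B, G, D, A, H, L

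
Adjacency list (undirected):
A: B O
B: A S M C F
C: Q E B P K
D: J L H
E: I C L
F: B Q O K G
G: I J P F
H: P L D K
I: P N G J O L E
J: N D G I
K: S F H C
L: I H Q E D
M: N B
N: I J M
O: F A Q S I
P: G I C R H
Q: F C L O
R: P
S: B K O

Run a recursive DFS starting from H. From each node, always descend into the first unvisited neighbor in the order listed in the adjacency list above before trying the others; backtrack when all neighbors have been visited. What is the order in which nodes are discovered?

H, P, G, I, N, J, D, L, Q, F, B, A, O, S, K, C, E, M, R

Visit H
H → P
P → G
G → I
I → N
N → J
J → D
D → L
L → Q
Q → F
F → B
B → A
A → O
O → S
S → K
K → C
C → E
B → M
P → R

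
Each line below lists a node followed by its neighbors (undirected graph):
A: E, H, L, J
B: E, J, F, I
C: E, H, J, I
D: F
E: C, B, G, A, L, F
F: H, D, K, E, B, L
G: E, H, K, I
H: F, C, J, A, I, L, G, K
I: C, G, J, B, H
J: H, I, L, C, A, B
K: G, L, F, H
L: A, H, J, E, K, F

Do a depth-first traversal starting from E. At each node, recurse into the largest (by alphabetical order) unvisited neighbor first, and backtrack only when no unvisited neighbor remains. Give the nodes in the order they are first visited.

Visit E
E → L
L → K
K → H
H → J
J → I
I → G
I → C
I → B
B → F
F → D
J → A

E -> L -> K -> H -> J -> I -> G -> C -> B -> F -> D -> A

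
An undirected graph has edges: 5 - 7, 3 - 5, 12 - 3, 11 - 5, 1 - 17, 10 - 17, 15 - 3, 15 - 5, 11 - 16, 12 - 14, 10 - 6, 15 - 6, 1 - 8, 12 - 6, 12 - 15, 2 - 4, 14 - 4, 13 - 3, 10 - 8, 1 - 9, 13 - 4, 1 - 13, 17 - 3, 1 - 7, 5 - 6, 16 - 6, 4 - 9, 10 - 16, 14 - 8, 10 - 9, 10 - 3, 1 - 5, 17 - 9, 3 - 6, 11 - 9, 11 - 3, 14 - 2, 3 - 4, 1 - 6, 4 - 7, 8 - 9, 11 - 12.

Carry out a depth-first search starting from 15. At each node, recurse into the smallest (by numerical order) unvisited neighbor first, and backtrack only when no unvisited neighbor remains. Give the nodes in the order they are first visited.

15 → 3 → 4 → 2 → 14 → 8 → 1 → 5 → 6 → 10 → 9 → 11 → 12 → 16 → 17 → 7 → 13

Visit 15
15 → 3
3 → 4
4 → 2
2 → 14
14 → 8
8 → 1
1 → 5
5 → 6
6 → 10
10 → 9
9 → 11
11 → 12
11 → 16
9 → 17
5 → 7
1 → 13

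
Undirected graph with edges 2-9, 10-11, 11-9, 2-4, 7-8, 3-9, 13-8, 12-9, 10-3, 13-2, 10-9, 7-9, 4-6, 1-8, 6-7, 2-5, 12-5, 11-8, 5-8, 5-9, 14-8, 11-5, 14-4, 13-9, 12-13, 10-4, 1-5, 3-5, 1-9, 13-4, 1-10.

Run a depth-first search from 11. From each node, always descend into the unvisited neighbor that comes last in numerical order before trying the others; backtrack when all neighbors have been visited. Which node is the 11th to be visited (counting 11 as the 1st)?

Visit 11
11 → 10
10 → 9
9 → 13
13 → 12
12 → 5
5 → 8
8 → 14
14 → 4
4 → 6
6 → 7
4 → 2
8 → 1
5 → 3

Visit order: 11, 10, 9, 13, 12, 5, 8, 14, 4, 6, 7, 2, 1, 3

7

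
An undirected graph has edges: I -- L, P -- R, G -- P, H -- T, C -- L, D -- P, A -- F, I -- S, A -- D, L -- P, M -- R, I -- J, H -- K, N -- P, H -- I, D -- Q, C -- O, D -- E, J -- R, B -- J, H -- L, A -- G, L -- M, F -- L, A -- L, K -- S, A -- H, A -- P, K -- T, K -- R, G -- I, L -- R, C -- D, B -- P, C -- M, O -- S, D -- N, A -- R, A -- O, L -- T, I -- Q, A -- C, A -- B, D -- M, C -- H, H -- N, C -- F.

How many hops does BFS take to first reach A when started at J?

2

Level 0: J
Level 1: B, I, R
Level 2: A, G, H, K, L, M, P, Q, S
Level 3: C, D, F, N, O, T
Level 4: E
A first appears at level 2.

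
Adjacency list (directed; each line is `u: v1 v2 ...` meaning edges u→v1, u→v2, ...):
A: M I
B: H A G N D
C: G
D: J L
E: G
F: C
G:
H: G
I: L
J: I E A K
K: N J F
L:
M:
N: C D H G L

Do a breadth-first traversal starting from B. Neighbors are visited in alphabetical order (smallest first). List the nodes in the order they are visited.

B -> A -> D -> G -> H -> N -> I -> M -> J -> L -> C -> E -> K -> F

Visit B; enqueue A, D, G, H, N → queue [A, D, G, H, N]
Visit A; enqueue I, M → queue [D, G, H, N, I, M]
Visit D; enqueue J, L → queue [G, H, N, I, M, J, L]
Visit G → queue [H, N, I, M, J, L]
Visit H → queue [N, I, M, J, L]
Visit N; enqueue C → queue [I, M, J, L, C]
Visit I → queue [M, J, L, C]
Visit M → queue [J, L, C]
Visit J; enqueue E, K → queue [L, C, E, K]
Visit L → queue [C, E, K]
Visit C → queue [E, K]
Visit E → queue [K]
Visit K; enqueue F → queue [F]
Visit F → queue []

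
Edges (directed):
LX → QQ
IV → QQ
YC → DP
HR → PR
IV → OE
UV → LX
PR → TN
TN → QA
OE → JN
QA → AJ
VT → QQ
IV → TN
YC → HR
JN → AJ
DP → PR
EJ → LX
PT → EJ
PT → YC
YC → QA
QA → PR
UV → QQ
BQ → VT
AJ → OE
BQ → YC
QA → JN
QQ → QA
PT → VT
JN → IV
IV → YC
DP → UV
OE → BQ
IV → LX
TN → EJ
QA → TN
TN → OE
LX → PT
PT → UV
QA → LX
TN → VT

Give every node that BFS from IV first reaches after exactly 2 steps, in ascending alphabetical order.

BQ, DP, EJ, HR, JN, PT, QA, VT

Level 0: IV
Level 1: LX, OE, QQ, TN, YC
Level 2: BQ, DP, EJ, HR, JN, PT, QA, VT
Level 3: AJ, PR, UV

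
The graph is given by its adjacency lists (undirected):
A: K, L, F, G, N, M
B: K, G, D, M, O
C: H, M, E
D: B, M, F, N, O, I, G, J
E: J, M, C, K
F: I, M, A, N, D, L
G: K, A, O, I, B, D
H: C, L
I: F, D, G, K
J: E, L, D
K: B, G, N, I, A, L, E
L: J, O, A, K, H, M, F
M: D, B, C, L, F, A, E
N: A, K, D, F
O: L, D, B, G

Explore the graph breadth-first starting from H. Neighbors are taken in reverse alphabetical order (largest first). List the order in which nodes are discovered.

H, L, C, O, M, K, J, F, A, E, G, D, B, N, I

Visit H; enqueue L, C → queue [L, C]
Visit L; enqueue O, M, K, J, F, A → queue [C, O, M, K, J, F, A]
Visit C; enqueue E → queue [O, M, K, J, F, A, E]
Visit O; enqueue G, D, B → queue [M, K, J, F, A, E, G, D, B]
Visit M → queue [K, J, F, A, E, G, D, B]
Visit K; enqueue N, I → queue [J, F, A, E, G, D, B, N, I]
Visit J → queue [F, A, E, G, D, B, N, I]
Visit F → queue [A, E, G, D, B, N, I]
Visit A → queue [E, G, D, B, N, I]
Visit E → queue [G, D, B, N, I]
Visit G → queue [D, B, N, I]
Visit D → queue [B, N, I]
Visit B → queue [N, I]
Visit N → queue [I]
Visit I → queue []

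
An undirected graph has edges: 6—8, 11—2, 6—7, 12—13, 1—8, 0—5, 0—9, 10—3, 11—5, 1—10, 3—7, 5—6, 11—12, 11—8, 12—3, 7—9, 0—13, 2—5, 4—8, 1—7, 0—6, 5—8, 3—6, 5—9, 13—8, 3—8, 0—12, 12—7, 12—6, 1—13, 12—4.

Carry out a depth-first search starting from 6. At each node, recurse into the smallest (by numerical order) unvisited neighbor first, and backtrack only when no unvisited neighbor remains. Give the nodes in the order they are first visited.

6 0 5 2 11 8 1 7 3 10 12 4 13 9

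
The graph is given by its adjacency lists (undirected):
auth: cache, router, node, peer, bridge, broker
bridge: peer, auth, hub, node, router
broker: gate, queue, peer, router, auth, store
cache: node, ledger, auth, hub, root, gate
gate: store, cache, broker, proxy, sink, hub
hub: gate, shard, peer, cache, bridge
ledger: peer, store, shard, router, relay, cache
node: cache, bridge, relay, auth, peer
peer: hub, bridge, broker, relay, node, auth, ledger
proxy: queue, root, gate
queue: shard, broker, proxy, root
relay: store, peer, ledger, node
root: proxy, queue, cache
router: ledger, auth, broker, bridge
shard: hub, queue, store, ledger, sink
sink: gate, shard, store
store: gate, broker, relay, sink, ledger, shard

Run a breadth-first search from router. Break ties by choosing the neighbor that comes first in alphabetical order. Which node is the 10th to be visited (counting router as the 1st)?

gate

Visit router; enqueue auth, bridge, broker, ledger → queue [auth, bridge, broker, ledger]
Visit auth; enqueue cache, node, peer → queue [bridge, broker, ledger, cache, node, peer]
Visit bridge; enqueue hub → queue [broker, ledger, cache, node, peer, hub]
Visit broker; enqueue gate, queue, store → queue [ledger, cache, node, peer, hub, gate, queue, store]
Visit ledger; enqueue relay, shard → queue [cache, node, peer, hub, gate, queue, store, relay, shard]
Visit cache; enqueue root → queue [node, peer, hub, gate, queue, store, relay, shard, root]
Visit node → queue [peer, hub, gate, queue, store, relay, shard, root]
Visit peer → queue [hub, gate, queue, store, relay, shard, root]
Visit hub → queue [gate, queue, store, relay, shard, root]
Visit gate; enqueue proxy, sink → queue [queue, store, relay, shard, root, proxy, sink]
Visit queue → queue [store, relay, shard, root, proxy, sink]
Visit store → queue [relay, shard, root, proxy, sink]
Visit relay → queue [shard, root, proxy, sink]
Visit shard → queue [root, proxy, sink]
Visit root → queue [proxy, sink]
Visit proxy → queue [sink]
Visit sink → queue []

Visit order: router, auth, bridge, broker, ledger, cache, node, peer, hub, gate, queue, store, relay, shard, root, proxy, sink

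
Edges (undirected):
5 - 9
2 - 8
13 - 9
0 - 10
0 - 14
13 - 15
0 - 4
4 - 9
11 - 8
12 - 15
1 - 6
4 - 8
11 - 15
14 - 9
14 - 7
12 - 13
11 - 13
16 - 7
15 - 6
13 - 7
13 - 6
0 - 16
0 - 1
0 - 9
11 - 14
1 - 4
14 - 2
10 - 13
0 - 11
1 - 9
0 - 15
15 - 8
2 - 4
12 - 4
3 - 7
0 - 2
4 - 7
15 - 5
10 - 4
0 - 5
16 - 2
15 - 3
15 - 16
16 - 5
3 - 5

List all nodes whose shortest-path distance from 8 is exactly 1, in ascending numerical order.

Level 0: 8
Level 1: 2, 4, 11, 15
Level 2: 0, 1, 3, 5, 6, 7, 9, 10, 12, 13, 14, 16

2, 4, 11, 15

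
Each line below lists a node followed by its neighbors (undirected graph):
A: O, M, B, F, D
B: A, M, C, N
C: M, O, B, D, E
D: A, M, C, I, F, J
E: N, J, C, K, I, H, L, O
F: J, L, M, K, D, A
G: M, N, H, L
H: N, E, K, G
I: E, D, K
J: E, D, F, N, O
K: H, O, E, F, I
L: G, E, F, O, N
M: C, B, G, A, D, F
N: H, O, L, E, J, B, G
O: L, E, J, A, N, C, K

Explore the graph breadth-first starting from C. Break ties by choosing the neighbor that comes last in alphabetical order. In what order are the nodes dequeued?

Visit C; enqueue O, M, E, D, B → queue [O, M, E, D, B]
Visit O; enqueue N, L, K, J, A → queue [M, E, D, B, N, L, K, J, A]
Visit M; enqueue G, F → queue [E, D, B, N, L, K, J, A, G, F]
Visit E; enqueue I, H → queue [D, B, N, L, K, J, A, G, F, I, H]
Visit D → queue [B, N, L, K, J, A, G, F, I, H]
Visit B → queue [N, L, K, J, A, G, F, I, H]
Visit N → queue [L, K, J, A, G, F, I, H]
Visit L → queue [K, J, A, G, F, I, H]
Visit K → queue [J, A, G, F, I, H]
Visit J → queue [A, G, F, I, H]
Visit A → queue [G, F, I, H]
Visit G → queue [F, I, H]
Visit F → queue [I, H]
Visit I → queue [H]
Visit H → queue []

C -> O -> M -> E -> D -> B -> N -> L -> K -> J -> A -> G -> F -> I -> H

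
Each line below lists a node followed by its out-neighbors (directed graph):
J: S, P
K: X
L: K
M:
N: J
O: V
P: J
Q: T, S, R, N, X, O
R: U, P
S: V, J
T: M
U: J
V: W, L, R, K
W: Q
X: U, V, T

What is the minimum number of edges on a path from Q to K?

Level 0: Q
Level 1: N, O, R, S, T, X
Level 2: J, M, P, U, V
Level 3: K, L, W
K first appears at level 3.

3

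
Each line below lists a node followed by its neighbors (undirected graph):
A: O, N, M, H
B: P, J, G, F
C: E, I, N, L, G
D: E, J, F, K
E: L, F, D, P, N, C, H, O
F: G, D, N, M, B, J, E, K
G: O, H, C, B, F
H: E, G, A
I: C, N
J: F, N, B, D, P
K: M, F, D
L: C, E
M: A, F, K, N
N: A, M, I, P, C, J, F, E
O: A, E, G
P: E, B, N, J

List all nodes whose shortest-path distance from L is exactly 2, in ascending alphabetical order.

D, F, G, H, I, N, O, P

Level 0: L
Level 1: C, E
Level 2: D, F, G, H, I, N, O, P
Level 3: A, B, J, K, M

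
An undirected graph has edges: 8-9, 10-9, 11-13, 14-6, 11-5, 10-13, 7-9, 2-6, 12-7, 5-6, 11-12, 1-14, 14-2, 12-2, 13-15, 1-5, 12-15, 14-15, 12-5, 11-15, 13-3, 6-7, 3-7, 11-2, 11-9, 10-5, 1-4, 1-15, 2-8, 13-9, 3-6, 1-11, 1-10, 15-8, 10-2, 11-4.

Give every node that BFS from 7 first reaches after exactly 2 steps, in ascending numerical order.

Level 0: 7
Level 1: 3, 6, 9, 12
Level 2: 2, 5, 8, 10, 11, 13, 14, 15
Level 3: 1, 4

2, 5, 8, 10, 11, 13, 14, 15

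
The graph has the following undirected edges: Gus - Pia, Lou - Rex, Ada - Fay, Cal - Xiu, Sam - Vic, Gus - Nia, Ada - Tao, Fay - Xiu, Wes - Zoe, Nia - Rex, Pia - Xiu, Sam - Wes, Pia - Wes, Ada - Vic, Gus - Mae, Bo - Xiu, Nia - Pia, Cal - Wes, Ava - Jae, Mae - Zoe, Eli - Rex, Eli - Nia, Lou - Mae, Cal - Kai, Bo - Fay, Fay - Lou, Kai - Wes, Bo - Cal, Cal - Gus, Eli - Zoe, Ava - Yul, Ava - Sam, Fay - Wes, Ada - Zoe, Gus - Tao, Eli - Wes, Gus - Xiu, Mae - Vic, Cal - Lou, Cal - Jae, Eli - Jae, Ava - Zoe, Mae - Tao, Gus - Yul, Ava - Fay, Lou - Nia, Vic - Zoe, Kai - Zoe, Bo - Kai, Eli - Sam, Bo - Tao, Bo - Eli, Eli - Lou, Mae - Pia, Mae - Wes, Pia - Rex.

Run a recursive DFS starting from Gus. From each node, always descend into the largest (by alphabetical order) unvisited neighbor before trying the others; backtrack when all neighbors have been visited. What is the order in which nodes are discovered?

Gus → Yul → Ava → Zoe → Wes → Sam → Vic → Mae → Tao → Bo → Xiu → Pia → Rex → Nia → Lou → Fay → Ada → Eli → Jae → Cal → Kai

Visit Gus
Gus → Yul
Yul → Ava
Ava → Zoe
Zoe → Wes
Wes → Sam
Sam → Vic
Vic → Mae
Mae → Tao
Tao → Bo
Bo → Xiu
Xiu → Pia
Pia → Rex
Rex → Nia
Nia → Lou
Lou → Fay
Fay → Ada
Lou → Eli
Eli → Jae
Jae → Cal
Cal → Kai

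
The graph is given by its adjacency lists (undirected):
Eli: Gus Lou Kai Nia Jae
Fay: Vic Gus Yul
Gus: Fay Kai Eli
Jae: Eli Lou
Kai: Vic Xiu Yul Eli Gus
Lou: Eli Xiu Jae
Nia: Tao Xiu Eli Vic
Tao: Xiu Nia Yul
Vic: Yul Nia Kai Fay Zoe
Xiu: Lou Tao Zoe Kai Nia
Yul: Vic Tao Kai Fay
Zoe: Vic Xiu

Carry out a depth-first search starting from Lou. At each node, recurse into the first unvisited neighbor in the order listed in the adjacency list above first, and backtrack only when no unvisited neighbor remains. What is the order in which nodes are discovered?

Lou -> Eli -> Gus -> Fay -> Vic -> Yul -> Tao -> Xiu -> Zoe -> Kai -> Nia -> Jae

Visit Lou
Lou → Eli
Eli → Gus
Gus → Fay
Fay → Vic
Vic → Yul
Yul → Tao
Tao → Xiu
Xiu → Zoe
Xiu → Kai
Xiu → Nia
Eli → Jae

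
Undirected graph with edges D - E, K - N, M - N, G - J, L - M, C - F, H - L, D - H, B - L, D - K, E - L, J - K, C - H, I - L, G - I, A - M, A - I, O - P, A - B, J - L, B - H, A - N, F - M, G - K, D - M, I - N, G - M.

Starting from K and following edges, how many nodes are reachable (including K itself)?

14

BFS from K visits: K, D, G, J, N, E, H, M, I, L, A, B, C, F
Reachable nodes: 14 of 16 total.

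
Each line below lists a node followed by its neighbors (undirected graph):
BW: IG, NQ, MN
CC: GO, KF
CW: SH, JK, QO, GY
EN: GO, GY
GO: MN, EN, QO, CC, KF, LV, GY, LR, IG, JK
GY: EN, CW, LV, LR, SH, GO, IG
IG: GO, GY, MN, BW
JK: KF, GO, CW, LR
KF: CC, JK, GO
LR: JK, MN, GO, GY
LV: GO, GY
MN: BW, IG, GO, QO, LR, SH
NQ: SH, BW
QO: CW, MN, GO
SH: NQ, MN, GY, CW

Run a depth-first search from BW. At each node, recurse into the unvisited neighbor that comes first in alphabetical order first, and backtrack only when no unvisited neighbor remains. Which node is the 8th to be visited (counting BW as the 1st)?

Visit BW
BW → IG
IG → GO
GO → CC
CC → KF
KF → JK
JK → CW
CW → GY
GY → EN
GY → LR
LR → MN
MN → QO
MN → SH
SH → NQ
GY → LV

Visit order: BW, IG, GO, CC, KF, JK, CW, GY, EN, LR, MN, QO, SH, NQ, LV

GY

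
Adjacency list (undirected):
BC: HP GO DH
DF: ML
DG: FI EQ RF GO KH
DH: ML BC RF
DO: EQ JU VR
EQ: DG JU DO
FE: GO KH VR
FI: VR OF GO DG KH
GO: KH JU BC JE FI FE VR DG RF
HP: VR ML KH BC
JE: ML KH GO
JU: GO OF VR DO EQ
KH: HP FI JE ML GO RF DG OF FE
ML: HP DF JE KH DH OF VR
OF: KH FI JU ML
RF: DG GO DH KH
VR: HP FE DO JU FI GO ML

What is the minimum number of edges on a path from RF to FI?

Level 0: RF
Level 1: DG, DH, GO, KH
Level 2: BC, EQ, FE, FI, HP, JE, JU, ML, OF, VR
Level 3: DF, DO
FI first appears at level 2.

2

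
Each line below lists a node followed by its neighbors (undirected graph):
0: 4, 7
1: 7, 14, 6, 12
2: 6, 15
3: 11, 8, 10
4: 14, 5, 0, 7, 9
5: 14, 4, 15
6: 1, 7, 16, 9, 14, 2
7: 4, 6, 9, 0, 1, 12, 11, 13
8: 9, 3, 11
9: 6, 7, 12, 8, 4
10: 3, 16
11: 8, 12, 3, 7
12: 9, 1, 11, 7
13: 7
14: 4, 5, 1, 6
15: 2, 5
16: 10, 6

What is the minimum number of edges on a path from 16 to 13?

3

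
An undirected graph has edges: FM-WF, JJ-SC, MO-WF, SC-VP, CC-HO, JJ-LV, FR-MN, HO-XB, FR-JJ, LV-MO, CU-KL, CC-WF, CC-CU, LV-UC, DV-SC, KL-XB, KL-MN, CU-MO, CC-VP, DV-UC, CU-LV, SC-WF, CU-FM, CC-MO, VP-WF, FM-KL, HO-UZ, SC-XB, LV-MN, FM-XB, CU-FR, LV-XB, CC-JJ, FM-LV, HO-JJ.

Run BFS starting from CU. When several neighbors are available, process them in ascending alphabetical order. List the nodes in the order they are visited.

CU, CC, FM, FR, KL, LV, MO, HO, JJ, VP, WF, XB, MN, UC, UZ, SC, DV

Visit CU; enqueue CC, FM, FR, KL, LV, MO → queue [CC, FM, FR, KL, LV, MO]
Visit CC; enqueue HO, JJ, VP, WF → queue [FM, FR, KL, LV, MO, HO, JJ, VP, WF]
Visit FM; enqueue XB → queue [FR, KL, LV, MO, HO, JJ, VP, WF, XB]
Visit FR; enqueue MN → queue [KL, LV, MO, HO, JJ, VP, WF, XB, MN]
Visit KL → queue [LV, MO, HO, JJ, VP, WF, XB, MN]
Visit LV; enqueue UC → queue [MO, HO, JJ, VP, WF, XB, MN, UC]
Visit MO → queue [HO, JJ, VP, WF, XB, MN, UC]
Visit HO; enqueue UZ → queue [JJ, VP, WF, XB, MN, UC, UZ]
Visit JJ; enqueue SC → queue [VP, WF, XB, MN, UC, UZ, SC]
Visit VP → queue [WF, XB, MN, UC, UZ, SC]
Visit WF → queue [XB, MN, UC, UZ, SC]
Visit XB → queue [MN, UC, UZ, SC]
Visit MN → queue [UC, UZ, SC]
Visit UC; enqueue DV → queue [UZ, SC, DV]
Visit UZ → queue [SC, DV]
Visit SC → queue [DV]
Visit DV → queue []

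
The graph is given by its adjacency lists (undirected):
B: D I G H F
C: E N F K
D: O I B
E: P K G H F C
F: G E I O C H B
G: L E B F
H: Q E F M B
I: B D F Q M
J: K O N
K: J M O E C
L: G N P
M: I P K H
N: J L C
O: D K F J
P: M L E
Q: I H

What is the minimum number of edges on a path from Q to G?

3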